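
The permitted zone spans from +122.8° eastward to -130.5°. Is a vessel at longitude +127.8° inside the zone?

Band width going east from +122.8° to -130.5°: ((-130.5 − 122.8) mod 360) = 106.7°.
Offset of +127.8° east of the west edge: ((127.8 − 122.8) mod 360) = 5.0°.
5.0° ≤ 106.7° ⇒ inside.

Yes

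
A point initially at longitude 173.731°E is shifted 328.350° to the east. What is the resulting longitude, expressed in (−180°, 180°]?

Start at +173.731°; shift +328.350° → +502.081°.
+502.081° lies outside (−180°, 180°]; subtract 360° → +142.081°.

142.081°E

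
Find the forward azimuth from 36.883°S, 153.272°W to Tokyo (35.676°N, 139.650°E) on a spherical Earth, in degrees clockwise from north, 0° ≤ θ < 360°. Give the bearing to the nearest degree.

311°

Δλ = 139.650 − -153.272 = 292.922°; wrapped into (−180°, 180°]: -67.078°.
θ = atan2( sin Δλ · cos φ₂ , cos φ₁ · sin φ₂ − sin φ₁ · cos φ₂ · cos Δλ )
  = atan2(-0.74818, 0.65637) = -48.740° → normalised to [0°, 360°): 311.260°.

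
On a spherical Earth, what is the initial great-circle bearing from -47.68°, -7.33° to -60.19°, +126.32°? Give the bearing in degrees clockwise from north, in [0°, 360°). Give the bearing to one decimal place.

Δλ = 126.32 − -7.33 = 133.65°.
θ = atan2( sin Δλ · cos φ₂ , cos φ₁ · sin φ₂ − sin φ₁ · cos φ₂ · cos Δλ )
  = atan2(0.35970, -0.83790) = 156.766° → normalised to [0°, 360°): 156.766°.

156.8°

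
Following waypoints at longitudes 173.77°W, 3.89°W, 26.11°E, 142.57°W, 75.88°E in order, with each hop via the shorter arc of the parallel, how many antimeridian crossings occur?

Leg 1: -173.77° → -3.89°, shortest Δλ = 169.88° (east) — does not cross 180°.
Leg 2: -3.89° → +26.11°, shortest Δλ = 30.0° (east) — does not cross 180°.
Leg 3: +26.11° → -142.57°, shortest Δλ = -168.68° (west) — does not cross 180°.
Leg 4: -142.57° → +75.88°, shortest Δλ = -141.55° (west) — crosses 180°.
Total crossings: 1.

1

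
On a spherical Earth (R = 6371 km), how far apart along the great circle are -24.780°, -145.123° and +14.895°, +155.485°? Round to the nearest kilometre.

7804 km

Δλ = 155.485 − -145.123 = 300.608°; wrapped into (−180°, 180°]: -59.392°.
Δφ = 14.895 − -24.780 = 39.675°.
a = sin²(Δφ/2) + cos φ₁ · cos φ₂ · sin²(Δλ/2) = 0.330496.
c = 2·atan2(√a, √(1−a)) = 1.22493 rad → d = 6371·c ≈ 7804.05 km.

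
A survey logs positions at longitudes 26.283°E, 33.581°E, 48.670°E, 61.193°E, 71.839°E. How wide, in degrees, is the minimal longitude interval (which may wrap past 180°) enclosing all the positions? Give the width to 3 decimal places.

Sort the longitudes: +26.283°, +33.581°, +48.670°, +61.193°, +71.839°.
Eastward gaps between consecutive values (wrapping around): 7.298°, 15.089°, 12.523°, 10.646°, 314.444°.
Largest gap = 314.444° ⇒ minimal covering band is its complement: 360° − 314.444° = 45.556°.
Band runs from +26.283° eastward to +71.839°.

45.556°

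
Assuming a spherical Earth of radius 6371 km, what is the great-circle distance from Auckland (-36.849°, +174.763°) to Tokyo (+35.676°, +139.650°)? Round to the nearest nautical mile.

Δλ = 139.650 − 174.763 = -35.113°.
Δφ = 35.676 − -36.849 = 72.525°.
a = sin²(Δφ/2) + cos φ₁ · cos φ₂ · sin²(Δλ/2) = 0.409003.
c = 2·atan2(√a, √(1−a)) = 1.38778 rad → d = 6371·c ≈ 8841.56 km ≈ 4774.06 nmi.

4774 nmi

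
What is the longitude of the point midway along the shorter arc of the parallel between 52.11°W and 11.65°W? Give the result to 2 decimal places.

31.88°W

Signed shortest Δλ from -52.11° to -11.65° is +40.46°.
Midpoint longitude = -52.11° + (+40.46°)/2 = -52.11° + 20.23° = -31.88°.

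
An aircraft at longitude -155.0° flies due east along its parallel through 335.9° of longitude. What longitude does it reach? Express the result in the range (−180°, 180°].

-179.1°

Start at -155.0°; shift +335.9° → +180.9°.
+180.9° lies outside (−180°, 180°]; subtract 360° → -179.1°.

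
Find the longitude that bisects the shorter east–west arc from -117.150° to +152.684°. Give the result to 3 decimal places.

Signed shortest Δλ from -117.150° to +152.684° is -90.166°.
Midpoint longitude = -117.150° + (-90.166°)/2 = -117.150° − 45.083° = -162.233°.
(The naïve average (-117.150 + +152.684)/2 = 17.767° is on the wrong side of the globe.)

-162.233°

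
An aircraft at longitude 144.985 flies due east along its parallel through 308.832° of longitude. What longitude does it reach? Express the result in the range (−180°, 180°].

+93.817°

Start at +144.985°; shift +308.832° → +453.817°.
+453.817° lies outside (−180°, 180°]; subtract 360° → +93.817°.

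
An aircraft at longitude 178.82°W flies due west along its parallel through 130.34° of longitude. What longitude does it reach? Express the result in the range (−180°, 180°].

50.84°E

Start at -178.82°; shift −130.34° → -309.16°.
-309.16° lies outside (−180°, 180°]; add 360° → +50.84°.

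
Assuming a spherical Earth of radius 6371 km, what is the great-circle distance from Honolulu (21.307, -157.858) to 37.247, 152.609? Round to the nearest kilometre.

Δλ = 152.609 − -157.858 = 310.467°; wrapped into (−180°, 180°]: -49.533°.
Δφ = 37.247 − 21.307 = 15.940°.
a = sin²(Δφ/2) + cos φ₁ · cos φ₂ · sin²(Δλ/2) = 0.149376.
c = 2·atan2(√a, √(1−a)) = 0.79365 rad → d = 6371·c ≈ 5056.34 km.

5056 km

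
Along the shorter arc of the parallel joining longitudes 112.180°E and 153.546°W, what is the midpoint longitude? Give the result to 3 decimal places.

Signed shortest Δλ from +112.180° to -153.546° is +94.274°.
Midpoint longitude = +112.180° + (+94.274°)/2 = +112.180° + 47.137° = +159.317°.
(The naïve average (+112.180 + -153.546)/2 = -20.683° is on the wrong side of the globe.)

159.317°E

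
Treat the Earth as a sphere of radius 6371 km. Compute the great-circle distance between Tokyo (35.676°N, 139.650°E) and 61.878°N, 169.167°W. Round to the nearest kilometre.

Δλ = -169.167 − 139.650 = -308.817°; wrapped into (−180°, 180°]: 51.183°.
Δφ = 61.878 − 35.676 = 26.202°.
a = sin²(Δφ/2) + cos φ₁ · cos φ₂ · sin²(Δλ/2) = 0.122819.
c = 2·atan2(√a, √(1−a)) = 0.71612 rad → d = 6371·c ≈ 4562.37 km.

4562 km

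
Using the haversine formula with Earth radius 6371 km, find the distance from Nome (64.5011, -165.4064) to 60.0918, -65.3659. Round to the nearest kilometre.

Δλ = -65.3659 − -165.4064 = 100.0405°.
Δφ = 60.0918 − 64.5011 = -4.4093°.
a = sin²(Δφ/2) + cos φ₁ · cos φ₂ · sin²(Δλ/2) = 0.127516.
c = 2·atan2(√a, √(1−a)) = 0.73031 rad → d = 6371·c ≈ 4652.80 km.

4653 km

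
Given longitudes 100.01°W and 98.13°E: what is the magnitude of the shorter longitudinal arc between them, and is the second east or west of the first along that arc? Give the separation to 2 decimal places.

Raw difference: 98.13 − -100.01 = 198.14°.
Normalise into (−180°, 180°]: 198.14° − 360° = -161.86°.
Negative ⇒ the second point lies to the west; separation 161.86°.

161.86° west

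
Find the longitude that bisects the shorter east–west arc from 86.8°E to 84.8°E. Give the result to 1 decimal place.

Signed shortest Δλ from +86.8° to +84.8° is -2.0°.
Midpoint longitude = +86.8° + (-2.0°)/2 = +86.8° − 1.0° = +85.8°.

85.8°E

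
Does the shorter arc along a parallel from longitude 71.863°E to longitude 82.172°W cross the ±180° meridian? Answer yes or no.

Signed shortest Δλ = ((-82.172 − 71.863 + 180) mod 360) − 180 = -154.035°.
Going west by 154.035° from +71.863° reaches -82.172° without touching 180°.

No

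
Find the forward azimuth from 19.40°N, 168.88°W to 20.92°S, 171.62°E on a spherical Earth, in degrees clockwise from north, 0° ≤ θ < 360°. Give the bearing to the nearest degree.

Δλ = 171.62 − -168.88 = 340.50°; wrapped into (−180°, 180°]: -19.50°.
θ = atan2( sin Δλ · cos φ₂ , cos φ₁ · sin φ₂ − sin φ₁ · cos φ₂ · cos Δλ )
  = atan2(-0.31180, -0.62926) = -153.641° → normalised to [0°, 360°): 206.359°.

206°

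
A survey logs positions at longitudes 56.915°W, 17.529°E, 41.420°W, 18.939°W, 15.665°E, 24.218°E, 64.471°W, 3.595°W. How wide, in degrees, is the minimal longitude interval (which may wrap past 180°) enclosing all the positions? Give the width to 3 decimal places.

88.689°

Sort the longitudes: -64.471°, -56.915°, -41.420°, -18.939°, -3.595°, +15.665°, +17.529°, +24.218°.
Eastward gaps between consecutive values (wrapping around): 7.556°, 15.495°, 22.481°, 15.344°, 19.260°, 1.864°, 6.689°, 271.311°.
Largest gap = 271.311° ⇒ minimal covering band is its complement: 360° − 271.311° = 88.689°.
Band runs from -64.471° eastward to +24.218°.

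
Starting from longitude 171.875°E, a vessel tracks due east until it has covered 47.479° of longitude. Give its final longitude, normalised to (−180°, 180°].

Start at +171.875°; shift +47.479° → +219.354°.
+219.354° lies outside (−180°, 180°]; subtract 360° → -140.646°.

140.646°W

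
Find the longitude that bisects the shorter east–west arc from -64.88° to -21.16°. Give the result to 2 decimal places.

Signed shortest Δλ from -64.88° to -21.16° is +43.72°.
Midpoint longitude = -64.88° + (+43.72°)/2 = -64.88° + 21.86° = -43.02°.

-43.02°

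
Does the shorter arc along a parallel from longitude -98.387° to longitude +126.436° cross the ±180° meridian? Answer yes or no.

Naïve |126.436 − -98.387| = 224.823° > 180°, so the shorter arc goes the other way round — across 180°.
Signed shortest Δλ = ((126.436 − -98.387 + 180) mod 360) − 180 = -135.177°.
Going west by 135.177° from -98.387° passes through 180° before reaching +126.436°.

Yes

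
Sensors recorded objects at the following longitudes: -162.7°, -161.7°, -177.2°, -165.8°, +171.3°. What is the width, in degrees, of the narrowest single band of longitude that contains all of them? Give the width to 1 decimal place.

27.0°

Sort the longitudes: -177.2°, -165.8°, -162.7°, -161.7°, +171.3°.
Eastward gaps between consecutive values (wrapping around): 11.4°, 3.1°, 1.0°, 333.0°, 11.5°.
Largest gap = 333.0° ⇒ minimal covering band is its complement: 360° − 333.0° = 27.0°.
Band runs from +171.3° eastward to -161.7°, crossing the antimeridian.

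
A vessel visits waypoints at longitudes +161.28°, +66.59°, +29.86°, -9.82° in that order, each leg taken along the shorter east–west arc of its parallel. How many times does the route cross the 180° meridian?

Leg 1: +161.28° → +66.59°, shortest Δλ = -94.69° (west) — does not cross 180°.
Leg 2: +66.59° → +29.86°, shortest Δλ = -36.73° (west) — does not cross 180°.
Leg 3: +29.86° → -9.82°, shortest Δλ = -39.68° (west) — does not cross 180°.
Total crossings: 0.

0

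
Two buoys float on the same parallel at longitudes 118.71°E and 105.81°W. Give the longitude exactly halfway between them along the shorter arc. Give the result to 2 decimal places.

Signed shortest Δλ from +118.71° to -105.81° is +135.48°.
Midpoint longitude = +118.71° + (+135.48°)/2 = +118.71° + 67.74° = +186.45°.
Normalise into (−180°, 180°]: -173.55°.
(The naïve average (+118.71 + -105.81)/2 = 6.45° is on the wrong side of the globe.)

173.55°W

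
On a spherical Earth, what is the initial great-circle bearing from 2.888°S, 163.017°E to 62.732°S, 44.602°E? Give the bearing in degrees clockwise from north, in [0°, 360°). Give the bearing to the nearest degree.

Δλ = 44.602 − 163.017 = -118.415°.
θ = atan2( sin Δλ · cos φ₂ , cos φ₁ · sin φ₂ − sin φ₁ · cos φ₂ · cos Δλ )
  = atan2(-0.40296, -0.89873) = -155.850° → normalised to [0°, 360°): 204.150°.

204°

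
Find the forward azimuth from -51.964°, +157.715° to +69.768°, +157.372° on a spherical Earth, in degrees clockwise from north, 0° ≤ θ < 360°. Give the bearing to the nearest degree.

Δλ = 157.372 − 157.715 = -0.343°.
θ = atan2( sin Δλ · cos φ₂ , cos φ₁ · sin φ₂ − sin φ₁ · cos φ₂ · cos Δλ )
  = atan2(-0.00207, 0.85051) = -0.139° → normalised to [0°, 360°): 359.861°.
To the nearest degree that is 360°, which in [0°, 360°) is written 0°.

0°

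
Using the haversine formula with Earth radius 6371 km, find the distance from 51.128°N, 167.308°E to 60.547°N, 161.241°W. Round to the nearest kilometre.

Δλ = -161.241 − 167.308 = -328.549°; wrapped into (−180°, 180°]: 31.451°.
Δφ = 60.547 − 51.128 = 9.419°.
a = sin²(Δφ/2) + cos φ₁ · cos φ₂ · sin²(Δλ/2) = 0.029409.
c = 2·atan2(√a, √(1−a)) = 0.34468 rad → d = 6371·c ≈ 2195.98 km.

2196 km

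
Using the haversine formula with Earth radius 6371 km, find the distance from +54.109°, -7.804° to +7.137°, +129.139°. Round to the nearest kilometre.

12112 km

Δλ = 129.139 − -7.804 = 136.943°.
Δφ = 7.137 − 54.109 = -46.972°.
a = sin²(Δφ/2) + cos φ₁ · cos φ₂ · sin²(Δλ/2) = 0.662191.
c = 2·atan2(√a, √(1−a)) = 1.90116 rad → d = 6371·c ≈ 12112.26 km.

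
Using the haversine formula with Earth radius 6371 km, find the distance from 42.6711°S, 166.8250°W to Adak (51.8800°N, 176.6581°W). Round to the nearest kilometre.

10556 km

Δλ = -176.6581 − -166.8250 = -9.8331°.
Δφ = 51.8800 − -42.6711 = 94.5511°.
a = sin²(Δφ/2) + cos φ₁ · cos φ₂ · sin²(Δλ/2) = 0.543008.
c = 2·atan2(√a, √(1−a)) = 1.65692 rad → d = 6371·c ≈ 10556.23 km.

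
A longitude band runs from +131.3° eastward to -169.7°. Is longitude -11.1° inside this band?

Band width going east from +131.3° to -169.7°: ((-169.7 − 131.3) mod 360) = 59.0°.
Offset of -11.1° east of the west edge: ((-11.1 − 131.3) mod 360) = 217.6°.
217.6° > 59.0° ⇒ outside.

No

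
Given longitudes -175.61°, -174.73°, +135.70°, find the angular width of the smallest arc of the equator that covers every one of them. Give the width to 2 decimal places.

49.57°

Sort the longitudes: -175.61°, -174.73°, +135.70°.
Eastward gaps between consecutive values (wrapping around): 0.88°, 310.43°, 48.69°.
Largest gap = 310.43° ⇒ minimal covering band is its complement: 360° − 310.43° = 49.57°.
Band runs from +135.70° eastward to -174.73°, crossing the antimeridian.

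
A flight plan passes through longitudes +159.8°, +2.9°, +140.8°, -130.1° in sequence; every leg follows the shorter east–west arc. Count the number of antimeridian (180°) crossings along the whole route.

1

Leg 1: +159.8° → +2.9°, shortest Δλ = -156.9° (west) — does not cross 180°.
Leg 2: +2.9° → +140.8°, shortest Δλ = 137.9° (east) — does not cross 180°.
Leg 3: +140.8° → -130.1°, shortest Δλ = 89.1° (east) — crosses 180°.
Total crossings: 1.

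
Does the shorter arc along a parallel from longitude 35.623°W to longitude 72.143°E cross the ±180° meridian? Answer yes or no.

Signed shortest Δλ = ((72.143 − -35.623 + 180) mod 360) − 180 = 107.766°.
Going east by 107.766° from -35.623° reaches +72.143° without touching 180°.

No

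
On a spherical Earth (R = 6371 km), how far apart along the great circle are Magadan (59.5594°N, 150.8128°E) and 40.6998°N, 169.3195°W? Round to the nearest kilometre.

Δλ = -169.3195 − 150.8128 = -320.1323°; wrapped into (−180°, 180°]: 39.8677°.
Δφ = 40.6998 − 59.5594 = -18.8596°.
a = sin²(Δφ/2) + cos φ₁ · cos φ₂ · sin²(Δλ/2) = 0.071490.
c = 2·atan2(√a, √(1−a)) = 0.54134 rad → d = 6371·c ≈ 3448.88 km.

3449 km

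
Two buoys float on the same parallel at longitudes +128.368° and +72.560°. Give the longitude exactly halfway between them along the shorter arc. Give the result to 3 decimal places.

Signed shortest Δλ from +128.368° to +72.560° is -55.808°.
Midpoint longitude = +128.368° + (-55.808°)/2 = +128.368° − 27.904° = +100.464°.

+100.464°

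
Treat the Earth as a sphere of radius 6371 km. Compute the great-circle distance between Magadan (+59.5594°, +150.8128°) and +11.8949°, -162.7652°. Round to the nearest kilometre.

6528 km

Δλ = -162.7652 − 150.8128 = -313.5780°; wrapped into (−180°, 180°]: 46.4220°.
Δφ = 11.8949 − 59.5594 = -47.6645°.
a = sin²(Δφ/2) + cos φ₁ · cos φ₂ · sin²(Δλ/2) = 0.240272.
c = 2·atan2(√a, √(1−a)) = 1.02458 rad → d = 6371·c ≈ 6527.61 km.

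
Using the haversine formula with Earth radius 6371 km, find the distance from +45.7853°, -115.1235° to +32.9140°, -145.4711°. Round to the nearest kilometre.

2951 km

Δλ = -145.4711 − -115.1235 = -30.3476°.
Δφ = 32.9140 − 45.7853 = -12.8713°.
a = sin²(Δφ/2) + cos φ₁ · cos φ₂ · sin²(Δλ/2) = 0.052672.
c = 2·atan2(√a, √(1−a)) = 0.46313 rad → d = 6371·c ≈ 2950.62 km.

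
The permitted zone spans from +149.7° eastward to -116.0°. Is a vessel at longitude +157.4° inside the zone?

Band width going east from +149.7° to -116.0°: ((-116.0 − 149.7) mod 360) = 94.3°.
Offset of +157.4° east of the west edge: ((157.4 − 149.7) mod 360) = 7.7°.
7.7° ≤ 94.3° ⇒ inside.

Yes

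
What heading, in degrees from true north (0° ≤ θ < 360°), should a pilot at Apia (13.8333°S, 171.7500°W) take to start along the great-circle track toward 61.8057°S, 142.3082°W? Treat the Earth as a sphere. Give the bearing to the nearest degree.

163°

Δλ = -142.3082 − -171.7500 = 29.4418°.
θ = atan2( sin Δλ · cos φ₂ , cos φ₁ · sin φ₂ − sin φ₁ · cos φ₂ · cos Δλ )
  = atan2(0.23223, -0.75741) = 162.954° → normalised to [0°, 360°): 162.954°.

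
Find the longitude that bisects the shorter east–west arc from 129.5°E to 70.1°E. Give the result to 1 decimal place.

Signed shortest Δλ from +129.5° to +70.1° is -59.4°.
Midpoint longitude = +129.5° + (-59.4°)/2 = +129.5° − 29.7° = +99.8°.

99.8°E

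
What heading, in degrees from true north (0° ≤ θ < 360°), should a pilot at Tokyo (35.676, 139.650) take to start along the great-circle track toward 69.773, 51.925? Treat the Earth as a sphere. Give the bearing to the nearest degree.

335°

Δλ = 51.925 − 139.650 = -87.725°.
θ = atan2( sin Δλ · cos φ₂ , cos φ₁ · sin φ₂ − sin φ₁ · cos φ₂ · cos Δλ )
  = atan2(-0.34547, 0.75423) = -24.610° → normalised to [0°, 360°): 335.390°.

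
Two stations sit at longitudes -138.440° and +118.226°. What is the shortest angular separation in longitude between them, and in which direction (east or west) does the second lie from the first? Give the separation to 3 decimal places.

103.334° west

Raw difference: 118.226 − -138.440 = 256.666°.
Normalise into (−180°, 180°]: 256.666° − 360° = -103.334°.
Negative ⇒ the second point lies to the west; separation 103.334°.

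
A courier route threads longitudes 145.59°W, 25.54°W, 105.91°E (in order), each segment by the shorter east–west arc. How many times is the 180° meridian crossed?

0

Leg 1: -145.59° → -25.54°, shortest Δλ = 120.05° (east) — does not cross 180°.
Leg 2: -25.54° → +105.91°, shortest Δλ = 131.45° (east) — does not cross 180°.
Total crossings: 0.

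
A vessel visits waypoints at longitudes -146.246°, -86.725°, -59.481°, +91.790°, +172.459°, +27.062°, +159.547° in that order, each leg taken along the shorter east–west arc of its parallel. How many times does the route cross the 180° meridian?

0

Leg 1: -146.246° → -86.725°, shortest Δλ = 59.521° (east) — does not cross 180°.
Leg 2: -86.725° → -59.481°, shortest Δλ = 27.244° (east) — does not cross 180°.
Leg 3: -59.481° → +91.790°, shortest Δλ = 151.271° (east) — does not cross 180°.
Leg 4: +91.790° → +172.459°, shortest Δλ = 80.669° (east) — does not cross 180°.
Leg 5: +172.459° → +27.062°, shortest Δλ = -145.397° (west) — does not cross 180°.
Leg 6: +27.062° → +159.547°, shortest Δλ = 132.485° (east) — does not cross 180°.
Total crossings: 0.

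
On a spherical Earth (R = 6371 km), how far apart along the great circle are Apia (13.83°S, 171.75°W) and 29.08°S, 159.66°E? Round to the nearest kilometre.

Δλ = 159.66 − -171.75 = 331.41°; wrapped into (−180°, 180°]: -28.59°.
Δφ = -29.08 − -13.83 = -15.25°.
a = sin²(Δφ/2) + cos φ₁ · cos φ₂ · sin²(Δλ/2) = 0.069343.
c = 2·atan2(√a, √(1−a)) = 0.53295 rad → d = 6371·c ≈ 3395.40 km.

3395 km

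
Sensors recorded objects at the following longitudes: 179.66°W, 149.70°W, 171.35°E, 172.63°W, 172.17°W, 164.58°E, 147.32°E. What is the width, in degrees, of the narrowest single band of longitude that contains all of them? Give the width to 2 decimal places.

62.98°

Sort the longitudes: -179.66°, -172.63°, -172.17°, -149.70°, +147.32°, +164.58°, +171.35°.
Eastward gaps between consecutive values (wrapping around): 7.03°, 0.46°, 22.47°, 297.02°, 17.26°, 6.77°, 8.99°.
Largest gap = 297.02° ⇒ minimal covering band is its complement: 360° − 297.02° = 62.98°.
Band runs from +147.32° eastward to -149.70°, crossing the antimeridian.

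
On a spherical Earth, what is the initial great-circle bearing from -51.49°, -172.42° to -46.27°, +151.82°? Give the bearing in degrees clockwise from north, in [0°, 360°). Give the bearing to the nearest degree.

268°

Δλ = 151.82 − -172.42 = 324.24°; wrapped into (−180°, 180°]: -35.76°.
θ = atan2( sin Δλ · cos φ₂ , cos φ₁ · sin φ₂ − sin φ₁ · cos φ₂ · cos Δλ )
  = atan2(-0.40397, -0.01100) = -91.559° → normalised to [0°, 360°): 268.441°.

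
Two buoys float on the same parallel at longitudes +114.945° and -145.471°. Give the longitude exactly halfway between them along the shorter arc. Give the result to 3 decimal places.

Signed shortest Δλ from +114.945° to -145.471° is +99.584°.
Midpoint longitude = +114.945° + (+99.584°)/2 = +114.945° + 49.792° = +164.737°.
(The naïve average (+114.945 + -145.471)/2 = -15.263° is on the wrong side of the globe.)

+164.737°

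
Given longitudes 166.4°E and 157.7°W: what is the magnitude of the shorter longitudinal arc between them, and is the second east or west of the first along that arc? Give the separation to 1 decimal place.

35.9° east

Raw difference: -157.7 − 166.4 = -324.1°.
Normalise into (−180°, 180°]: -324.1° + 360° = 35.9°.
Positive ⇒ the second point lies to the east; separation 35.9°.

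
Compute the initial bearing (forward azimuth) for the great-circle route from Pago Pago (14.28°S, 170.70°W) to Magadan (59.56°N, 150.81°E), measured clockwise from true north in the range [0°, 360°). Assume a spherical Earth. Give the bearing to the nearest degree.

341°

Δλ = 150.81 − -170.70 = 321.51°; wrapped into (−180°, 180°]: -38.49°.
θ = atan2( sin Δλ · cos φ₂ , cos φ₁ · sin φ₂ − sin φ₁ · cos φ₂ · cos Δλ )
  = atan2(-0.31532, 0.93333) = -18.667° → normalised to [0°, 360°): 341.333°.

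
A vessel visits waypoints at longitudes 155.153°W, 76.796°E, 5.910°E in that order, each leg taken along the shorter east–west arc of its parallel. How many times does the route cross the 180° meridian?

Leg 1: -155.153° → +76.796°, shortest Δλ = -128.051° (west) — crosses 180°.
Leg 2: +76.796° → +5.910°, shortest Δλ = -70.886° (west) — does not cross 180°.
Total crossings: 1.

1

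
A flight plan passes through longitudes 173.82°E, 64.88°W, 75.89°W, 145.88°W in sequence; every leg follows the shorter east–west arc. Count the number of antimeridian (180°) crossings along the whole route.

1

Leg 1: +173.82° → -64.88°, shortest Δλ = 121.3° (east) — crosses 180°.
Leg 2: -64.88° → -75.89°, shortest Δλ = -11.01° (west) — does not cross 180°.
Leg 3: -75.89° → -145.88°, shortest Δλ = -69.99° (west) — does not cross 180°.
Total crossings: 1.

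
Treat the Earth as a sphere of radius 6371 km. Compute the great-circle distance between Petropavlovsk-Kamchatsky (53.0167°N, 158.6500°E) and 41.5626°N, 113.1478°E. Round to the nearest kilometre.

3589 km

Δλ = 113.1478 − 158.6500 = -45.5022°.
Δφ = 41.5626 − 53.0167 = -11.4541°.
a = sin²(Δφ/2) + cos φ₁ · cos φ₂ · sin²(Δλ/2) = 0.077278.
c = 2·atan2(√a, √(1−a)) = 0.56340 rad → d = 6371·c ≈ 3589.42 km.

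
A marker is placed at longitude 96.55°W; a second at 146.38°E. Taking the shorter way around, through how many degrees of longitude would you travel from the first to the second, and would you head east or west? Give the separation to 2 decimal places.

117.07° west

Raw difference: 146.38 − -96.55 = 242.93°.
Normalise into (−180°, 180°]: 242.93° − 360° = -117.07°.
Negative ⇒ the second point lies to the west; separation 117.07°.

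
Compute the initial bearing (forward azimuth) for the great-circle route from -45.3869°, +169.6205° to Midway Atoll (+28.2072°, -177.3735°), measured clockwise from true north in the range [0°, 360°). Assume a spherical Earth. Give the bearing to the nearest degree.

Δλ = -177.3735 − 169.6205 = -346.9940°; wrapped into (−180°, 180°]: 13.0060°.
θ = atan2( sin Δλ · cos φ₂ , cos φ₁ · sin φ₂ − sin φ₁ · cos φ₂ · cos Δλ )
  = atan2(0.19833, 0.94319) = 11.875° → normalised to [0°, 360°): 11.875°.

12°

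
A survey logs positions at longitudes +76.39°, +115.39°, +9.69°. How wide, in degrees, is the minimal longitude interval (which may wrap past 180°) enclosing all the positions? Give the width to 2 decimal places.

Sort the longitudes: +9.69°, +76.39°, +115.39°.
Eastward gaps between consecutive values (wrapping around): 66.70°, 39.00°, 254.30°.
Largest gap = 254.30° ⇒ minimal covering band is its complement: 360° − 254.30° = 105.70°.
Band runs from +9.69° eastward to +115.39°.

105.70°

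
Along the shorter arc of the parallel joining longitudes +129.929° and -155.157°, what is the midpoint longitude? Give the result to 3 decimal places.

Signed shortest Δλ from +129.929° to -155.157° is +74.914°.
Midpoint longitude = +129.929° + (+74.914°)/2 = +129.929° + 37.457° = +167.386°.
(The naïve average (+129.929 + -155.157)/2 = -12.614° is on the wrong side of the globe.)

+167.386°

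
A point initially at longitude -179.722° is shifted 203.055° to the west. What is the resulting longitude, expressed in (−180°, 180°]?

Start at -179.722°; shift −203.055° → -382.777°.
-382.777° lies outside (−180°, 180°]; add 360° → -22.777°.

-22.777°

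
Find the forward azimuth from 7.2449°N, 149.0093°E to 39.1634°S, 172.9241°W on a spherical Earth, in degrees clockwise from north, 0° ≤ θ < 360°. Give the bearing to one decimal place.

145.8°

Δλ = -172.9241 − 149.0093 = -321.9334°; wrapped into (−180°, 180°]: 38.0666°.
θ = atan2( sin Δλ · cos φ₂ , cos φ₁ · sin φ₂ − sin φ₁ · cos φ₂ · cos Δλ )
  = atan2(0.47806, -0.70347) = 145.801° → normalised to [0°, 360°): 145.801°.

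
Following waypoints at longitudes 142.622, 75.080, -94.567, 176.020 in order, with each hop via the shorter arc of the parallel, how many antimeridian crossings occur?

Leg 1: +142.622° → +75.080°, shortest Δλ = -67.542° (west) — does not cross 180°.
Leg 2: +75.080° → -94.567°, shortest Δλ = -169.647° (west) — does not cross 180°.
Leg 3: -94.567° → +176.020°, shortest Δλ = -89.413° (west) — crosses 180°.
Total crossings: 1.

1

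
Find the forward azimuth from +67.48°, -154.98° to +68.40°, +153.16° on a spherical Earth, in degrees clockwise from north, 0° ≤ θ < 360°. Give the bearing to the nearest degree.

297°

Δλ = 153.16 − -154.98 = 308.14°; wrapped into (−180°, 180°]: -51.86°.
θ = atan2( sin Δλ · cos φ₂ , cos φ₁ · sin φ₂ − sin φ₁ · cos φ₂ · cos Δλ )
  = atan2(-0.28953, 0.14610) = -63.224° → normalised to [0°, 360°): 296.776°.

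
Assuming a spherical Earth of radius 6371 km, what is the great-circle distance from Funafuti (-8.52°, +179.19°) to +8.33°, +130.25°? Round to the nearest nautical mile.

Δλ = 130.25 − 179.19 = -48.94°.
Δφ = 8.33 − -8.52 = 16.85°.
a = sin²(Δφ/2) + cos φ₁ · cos φ₂ · sin²(Δλ/2) = 0.189358.
c = 2·atan2(√a, √(1−a)) = 0.90042 rad → d = 6371·c ≈ 5736.56 km ≈ 3097.49 nmi.

3097 nmi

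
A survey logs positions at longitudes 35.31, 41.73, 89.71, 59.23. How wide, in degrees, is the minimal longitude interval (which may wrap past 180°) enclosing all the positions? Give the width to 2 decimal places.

Sort the longitudes: +35.31°, +41.73°, +59.23°, +89.71°.
Eastward gaps between consecutive values (wrapping around): 6.42°, 17.50°, 30.48°, 305.60°.
Largest gap = 305.60° ⇒ minimal covering band is its complement: 360° − 305.60° = 54.40°.
Band runs from +35.31° eastward to +89.71°.

54.40°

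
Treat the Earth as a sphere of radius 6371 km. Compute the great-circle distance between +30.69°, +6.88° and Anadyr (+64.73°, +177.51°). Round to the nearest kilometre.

9374 km

Δλ = 177.51 − 6.88 = 170.63°.
Δφ = 64.73 − 30.69 = 34.04°.
a = sin²(Δφ/2) + cos φ₁ · cos φ₂ · sin²(Δλ/2) = 0.450323.
c = 2·atan2(√a, √(1−a)) = 1.47128 rad → d = 6371·c ≈ 9373.51 km.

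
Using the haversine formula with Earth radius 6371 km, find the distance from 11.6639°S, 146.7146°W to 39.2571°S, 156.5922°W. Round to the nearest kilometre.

Δλ = -156.5922 − -146.7146 = -9.8776°.
Δφ = -39.2571 − -11.6639 = -27.5932°.
a = sin²(Δφ/2) + cos φ₁ · cos φ₂ · sin²(Δλ/2) = 0.062491.
c = 2·atan2(√a, √(1−a)) = 0.50532 rad → d = 6371·c ≈ 3219.42 km.

3219 km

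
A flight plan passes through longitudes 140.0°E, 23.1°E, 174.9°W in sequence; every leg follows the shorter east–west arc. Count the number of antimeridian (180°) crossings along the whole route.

Leg 1: +140.0° → +23.1°, shortest Δλ = -116.9° (west) — does not cross 180°.
Leg 2: +23.1° → -174.9°, shortest Δλ = 162.0° (east) — crosses 180°.
Total crossings: 1.

1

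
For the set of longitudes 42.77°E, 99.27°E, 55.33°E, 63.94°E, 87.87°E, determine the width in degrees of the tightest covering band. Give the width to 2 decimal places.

Sort the longitudes: +42.77°, +55.33°, +63.94°, +87.87°, +99.27°.
Eastward gaps between consecutive values (wrapping around): 12.56°, 8.61°, 23.93°, 11.40°, 303.50°.
Largest gap = 303.50° ⇒ minimal covering band is its complement: 360° − 303.50° = 56.50°.
Band runs from +42.77° eastward to +99.27°.

56.50°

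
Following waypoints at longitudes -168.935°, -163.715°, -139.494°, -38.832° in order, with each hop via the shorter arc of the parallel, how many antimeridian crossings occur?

0

Leg 1: -168.935° → -163.715°, shortest Δλ = 5.22° (east) — does not cross 180°.
Leg 2: -163.715° → -139.494°, shortest Δλ = 24.221° (east) — does not cross 180°.
Leg 3: -139.494° → -38.832°, shortest Δλ = 100.662° (east) — does not cross 180°.
Total crossings: 0.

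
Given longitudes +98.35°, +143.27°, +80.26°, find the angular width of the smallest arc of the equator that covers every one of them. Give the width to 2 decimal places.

Sort the longitudes: +80.26°, +98.35°, +143.27°.
Eastward gaps between consecutive values (wrapping around): 18.09°, 44.92°, 296.99°.
Largest gap = 296.99° ⇒ minimal covering band is its complement: 360° − 296.99° = 63.01°.
Band runs from +80.26° eastward to +143.27°.

63.01°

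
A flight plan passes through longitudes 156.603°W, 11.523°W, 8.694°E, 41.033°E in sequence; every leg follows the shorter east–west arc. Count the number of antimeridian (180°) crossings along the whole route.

Leg 1: -156.603° → -11.523°, shortest Δλ = 145.08° (east) — does not cross 180°.
Leg 2: -11.523° → +8.694°, shortest Δλ = 20.217° (east) — does not cross 180°.
Leg 3: +8.694° → +41.033°, shortest Δλ = 32.339° (east) — does not cross 180°.
Total crossings: 0.

0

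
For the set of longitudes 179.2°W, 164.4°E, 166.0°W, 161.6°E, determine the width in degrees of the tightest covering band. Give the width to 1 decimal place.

32.4°

Sort the longitudes: -179.2°, -166.0°, +161.6°, +164.4°.
Eastward gaps between consecutive values (wrapping around): 13.2°, 327.6°, 2.8°, 16.4°.
Largest gap = 327.6° ⇒ minimal covering band is its complement: 360° − 327.6° = 32.4°.
Band runs from +161.6° eastward to -166.0°, crossing the antimeridian.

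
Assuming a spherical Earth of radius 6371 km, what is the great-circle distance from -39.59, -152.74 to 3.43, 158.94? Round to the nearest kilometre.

6866 km

Δλ = 158.94 − -152.74 = 311.68°; wrapped into (−180°, 180°]: -48.32°.
Δφ = 3.43 − -39.59 = 43.02°.
a = sin²(Δφ/2) + cos φ₁ · cos φ₂ · sin²(Δλ/2) = 0.263302.
c = 2·atan2(√a, √(1−a)) = 1.07765 rad → d = 6371·c ≈ 6865.74 km.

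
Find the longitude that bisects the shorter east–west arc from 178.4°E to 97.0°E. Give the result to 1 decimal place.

Signed shortest Δλ from +178.4° to +97.0° is -81.4°.
Midpoint longitude = +178.4° + (-81.4°)/2 = +178.4° − 40.7° = +137.7°.

137.7°E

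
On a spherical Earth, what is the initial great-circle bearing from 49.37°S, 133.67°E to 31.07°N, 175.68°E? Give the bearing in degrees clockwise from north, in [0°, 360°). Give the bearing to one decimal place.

35.0°

Δλ = 175.68 − 133.67 = 42.01°.
θ = atan2( sin Δλ · cos φ₂ , cos φ₁ · sin φ₂ − sin φ₁ · cos φ₂ · cos Δλ )
  = atan2(0.57325, 0.81907) = 34.987° → normalised to [0°, 360°): 34.987°.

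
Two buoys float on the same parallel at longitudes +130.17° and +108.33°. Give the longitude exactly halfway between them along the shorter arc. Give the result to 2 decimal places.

+119.25°

Signed shortest Δλ from +130.17° to +108.33° is -21.84°.
Midpoint longitude = +130.17° + (-21.84°)/2 = +130.17° − 10.92° = +119.25°.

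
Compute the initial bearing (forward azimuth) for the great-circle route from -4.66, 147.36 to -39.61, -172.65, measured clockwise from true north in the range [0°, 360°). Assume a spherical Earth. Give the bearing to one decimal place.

Δλ = -172.65 − 147.36 = -320.01°; wrapped into (−180°, 180°]: 39.99°.
θ = atan2( sin Δλ · cos φ₂ , cos φ₁ · sin φ₂ − sin φ₁ · cos φ₂ · cos Δλ )
  = atan2(0.49510, -0.58750) = 139.878° → normalised to [0°, 360°): 139.878°.

139.9°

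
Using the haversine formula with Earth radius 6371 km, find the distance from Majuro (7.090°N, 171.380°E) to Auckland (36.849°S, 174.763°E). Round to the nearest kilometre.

4898 km

Δλ = 174.763 − 171.380 = 3.383°.
Δφ = -36.849 − 7.090 = -43.939°.
a = sin²(Δφ/2) + cos φ₁ · cos φ₂ · sin²(Δλ/2) = 0.140652.
c = 2·atan2(√a, √(1−a)) = 0.76887 rad → d = 6371·c ≈ 4898.49 km.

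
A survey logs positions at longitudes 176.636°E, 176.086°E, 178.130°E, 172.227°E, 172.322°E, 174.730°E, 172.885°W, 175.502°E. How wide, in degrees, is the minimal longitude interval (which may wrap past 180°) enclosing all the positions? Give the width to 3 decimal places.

Sort the longitudes: -172.885°, +172.227°, +172.322°, +174.730°, +175.502°, +176.086°, +176.636°, +178.130°.
Eastward gaps between consecutive values (wrapping around): 345.112°, 0.095°, 2.408°, 0.772°, 0.584°, 0.550°, 1.494°, 8.985°.
Largest gap = 345.112° ⇒ minimal covering band is its complement: 360° − 345.112° = 14.888°.
Band runs from +172.227° eastward to -172.885°, crossing the antimeridian.

14.888°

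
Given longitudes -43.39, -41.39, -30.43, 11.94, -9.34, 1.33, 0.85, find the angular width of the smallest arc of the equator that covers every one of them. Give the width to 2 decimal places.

Sort the longitudes: -43.39°, -41.39°, -30.43°, -9.34°, +0.85°, +1.33°, +11.94°.
Eastward gaps between consecutive values (wrapping around): 2.00°, 10.96°, 21.09°, 10.19°, 0.48°, 10.61°, 304.67°.
Largest gap = 304.67° ⇒ minimal covering band is its complement: 360° − 304.67° = 55.33°.
Band runs from -43.39° eastward to +11.94°.

55.33°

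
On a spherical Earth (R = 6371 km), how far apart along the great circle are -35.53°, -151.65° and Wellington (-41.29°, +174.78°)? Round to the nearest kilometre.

Δλ = 174.78 − -151.65 = 326.43°; wrapped into (−180°, 180°]: -33.57°.
Δφ = -41.29 − -35.53 = -5.76°.
a = sin²(Δφ/2) + cos φ₁ · cos φ₂ · sin²(Δλ/2) = 0.053519.
c = 2·atan2(√a, √(1−a)) = 0.46691 rad → d = 6371·c ≈ 2974.70 km.

2975 km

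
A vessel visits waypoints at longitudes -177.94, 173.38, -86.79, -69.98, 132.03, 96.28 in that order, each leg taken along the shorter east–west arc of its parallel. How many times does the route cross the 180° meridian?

Leg 1: -177.94° → +173.38°, shortest Δλ = -8.68° (west) — crosses 180°.
Leg 2: +173.38° → -86.79°, shortest Δλ = 99.83° (east) — crosses 180°.
Leg 3: -86.79° → -69.98°, shortest Δλ = 16.81° (east) — does not cross 180°.
Leg 4: -69.98° → +132.03°, shortest Δλ = -157.99° (west) — crosses 180°.
Leg 5: +132.03° → +96.28°, shortest Δλ = -35.75° (west) — does not cross 180°.
Total crossings: 3.

3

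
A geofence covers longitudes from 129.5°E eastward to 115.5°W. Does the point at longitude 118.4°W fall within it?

Yes

Band width going east from +129.5° to -115.5°: ((-115.5 − 129.5) mod 360) = 115.0°.
Offset of -118.4° east of the west edge: ((-118.4 − 129.5) mod 360) = 112.1°.
112.1° ≤ 115.0° ⇒ inside.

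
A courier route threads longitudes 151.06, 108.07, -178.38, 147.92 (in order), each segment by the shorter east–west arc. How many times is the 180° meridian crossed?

2

Leg 1: +151.06° → +108.07°, shortest Δλ = -42.99° (west) — does not cross 180°.
Leg 2: +108.07° → -178.38°, shortest Δλ = 73.55° (east) — crosses 180°.
Leg 3: -178.38° → +147.92°, shortest Δλ = -33.7° (west) — crosses 180°.
Total crossings: 2.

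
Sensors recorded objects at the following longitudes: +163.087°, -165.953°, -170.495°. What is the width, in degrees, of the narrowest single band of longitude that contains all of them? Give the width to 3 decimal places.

30.960°

Sort the longitudes: -170.495°, -165.953°, +163.087°.
Eastward gaps between consecutive values (wrapping around): 4.542°, 329.040°, 26.418°.
Largest gap = 329.040° ⇒ minimal covering band is its complement: 360° − 329.040° = 30.960°.
Band runs from +163.087° eastward to -165.953°, crossing the antimeridian.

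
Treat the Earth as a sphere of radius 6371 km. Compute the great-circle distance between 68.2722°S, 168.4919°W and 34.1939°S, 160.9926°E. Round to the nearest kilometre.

4248 km

Δλ = 160.9926 − -168.4919 = 329.4845°; wrapped into (−180°, 180°]: -30.5155°.
Δφ = -34.1939 − -68.2722 = 34.0783°.
a = sin²(Δφ/2) + cos φ₁ · cos φ₂ · sin²(Δλ/2) = 0.107070.
c = 2·atan2(√a, √(1−a)) = 0.66671 rad → d = 6371·c ≈ 4247.61 km.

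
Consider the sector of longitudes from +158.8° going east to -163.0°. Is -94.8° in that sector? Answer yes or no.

Band width going east from +158.8° to -163.0°: ((-163.0 − 158.8) mod 360) = 38.2°.
Offset of -94.8° east of the west edge: ((-94.8 − 158.8) mod 360) = 106.4°.
106.4° > 38.2° ⇒ outside.

No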